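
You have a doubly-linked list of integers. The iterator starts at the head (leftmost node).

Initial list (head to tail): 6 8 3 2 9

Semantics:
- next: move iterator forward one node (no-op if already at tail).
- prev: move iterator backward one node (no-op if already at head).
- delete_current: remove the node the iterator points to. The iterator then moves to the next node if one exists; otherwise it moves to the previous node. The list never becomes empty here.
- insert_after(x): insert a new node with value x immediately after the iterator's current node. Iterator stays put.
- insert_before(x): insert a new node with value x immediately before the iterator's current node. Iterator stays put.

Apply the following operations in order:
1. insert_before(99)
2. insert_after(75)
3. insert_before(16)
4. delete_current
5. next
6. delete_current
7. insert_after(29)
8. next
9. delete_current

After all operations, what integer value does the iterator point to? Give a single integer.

Answer: 2

Derivation:
After 1 (insert_before(99)): list=[99, 6, 8, 3, 2, 9] cursor@6
After 2 (insert_after(75)): list=[99, 6, 75, 8, 3, 2, 9] cursor@6
After 3 (insert_before(16)): list=[99, 16, 6, 75, 8, 3, 2, 9] cursor@6
After 4 (delete_current): list=[99, 16, 75, 8, 3, 2, 9] cursor@75
After 5 (next): list=[99, 16, 75, 8, 3, 2, 9] cursor@8
After 6 (delete_current): list=[99, 16, 75, 3, 2, 9] cursor@3
After 7 (insert_after(29)): list=[99, 16, 75, 3, 29, 2, 9] cursor@3
After 8 (next): list=[99, 16, 75, 3, 29, 2, 9] cursor@29
After 9 (delete_current): list=[99, 16, 75, 3, 2, 9] cursor@2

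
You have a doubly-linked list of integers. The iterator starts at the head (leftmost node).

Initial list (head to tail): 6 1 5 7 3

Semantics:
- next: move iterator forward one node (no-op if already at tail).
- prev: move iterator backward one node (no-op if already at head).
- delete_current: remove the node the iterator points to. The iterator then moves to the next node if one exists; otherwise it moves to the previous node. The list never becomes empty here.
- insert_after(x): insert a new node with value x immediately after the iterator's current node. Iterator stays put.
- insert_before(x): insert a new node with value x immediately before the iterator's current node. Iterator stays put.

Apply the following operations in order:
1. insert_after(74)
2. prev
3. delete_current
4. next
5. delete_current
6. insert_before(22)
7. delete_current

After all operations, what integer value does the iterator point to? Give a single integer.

After 1 (insert_after(74)): list=[6, 74, 1, 5, 7, 3] cursor@6
After 2 (prev): list=[6, 74, 1, 5, 7, 3] cursor@6
After 3 (delete_current): list=[74, 1, 5, 7, 3] cursor@74
After 4 (next): list=[74, 1, 5, 7, 3] cursor@1
After 5 (delete_current): list=[74, 5, 7, 3] cursor@5
After 6 (insert_before(22)): list=[74, 22, 5, 7, 3] cursor@5
After 7 (delete_current): list=[74, 22, 7, 3] cursor@7

Answer: 7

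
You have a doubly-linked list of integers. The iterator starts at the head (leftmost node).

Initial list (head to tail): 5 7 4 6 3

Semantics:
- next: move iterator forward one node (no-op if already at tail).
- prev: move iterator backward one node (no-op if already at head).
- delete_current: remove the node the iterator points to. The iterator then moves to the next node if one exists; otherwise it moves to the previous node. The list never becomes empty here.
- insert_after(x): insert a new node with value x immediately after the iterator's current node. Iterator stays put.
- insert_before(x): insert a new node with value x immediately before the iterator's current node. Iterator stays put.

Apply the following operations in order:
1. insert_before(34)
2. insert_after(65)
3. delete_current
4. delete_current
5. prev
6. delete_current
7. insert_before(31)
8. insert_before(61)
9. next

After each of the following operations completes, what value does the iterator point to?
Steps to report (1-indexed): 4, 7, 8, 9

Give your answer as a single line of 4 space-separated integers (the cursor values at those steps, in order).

After 1 (insert_before(34)): list=[34, 5, 7, 4, 6, 3] cursor@5
After 2 (insert_after(65)): list=[34, 5, 65, 7, 4, 6, 3] cursor@5
After 3 (delete_current): list=[34, 65, 7, 4, 6, 3] cursor@65
After 4 (delete_current): list=[34, 7, 4, 6, 3] cursor@7
After 5 (prev): list=[34, 7, 4, 6, 3] cursor@34
After 6 (delete_current): list=[7, 4, 6, 3] cursor@7
After 7 (insert_before(31)): list=[31, 7, 4, 6, 3] cursor@7
After 8 (insert_before(61)): list=[31, 61, 7, 4, 6, 3] cursor@7
After 9 (next): list=[31, 61, 7, 4, 6, 3] cursor@4

Answer: 7 7 7 4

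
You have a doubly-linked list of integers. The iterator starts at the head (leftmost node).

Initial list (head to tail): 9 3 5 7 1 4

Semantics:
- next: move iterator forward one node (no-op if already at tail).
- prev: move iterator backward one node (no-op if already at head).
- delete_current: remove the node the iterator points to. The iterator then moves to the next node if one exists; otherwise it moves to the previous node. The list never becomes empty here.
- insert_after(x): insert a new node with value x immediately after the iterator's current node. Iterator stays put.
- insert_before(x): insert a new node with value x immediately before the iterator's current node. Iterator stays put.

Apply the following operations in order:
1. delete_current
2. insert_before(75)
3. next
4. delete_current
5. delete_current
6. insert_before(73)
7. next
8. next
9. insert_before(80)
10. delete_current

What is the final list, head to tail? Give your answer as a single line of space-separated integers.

Answer: 75 3 73 1 80

Derivation:
After 1 (delete_current): list=[3, 5, 7, 1, 4] cursor@3
After 2 (insert_before(75)): list=[75, 3, 5, 7, 1, 4] cursor@3
After 3 (next): list=[75, 3, 5, 7, 1, 4] cursor@5
After 4 (delete_current): list=[75, 3, 7, 1, 4] cursor@7
After 5 (delete_current): list=[75, 3, 1, 4] cursor@1
After 6 (insert_before(73)): list=[75, 3, 73, 1, 4] cursor@1
After 7 (next): list=[75, 3, 73, 1, 4] cursor@4
After 8 (next): list=[75, 3, 73, 1, 4] cursor@4
After 9 (insert_before(80)): list=[75, 3, 73, 1, 80, 4] cursor@4
After 10 (delete_current): list=[75, 3, 73, 1, 80] cursor@80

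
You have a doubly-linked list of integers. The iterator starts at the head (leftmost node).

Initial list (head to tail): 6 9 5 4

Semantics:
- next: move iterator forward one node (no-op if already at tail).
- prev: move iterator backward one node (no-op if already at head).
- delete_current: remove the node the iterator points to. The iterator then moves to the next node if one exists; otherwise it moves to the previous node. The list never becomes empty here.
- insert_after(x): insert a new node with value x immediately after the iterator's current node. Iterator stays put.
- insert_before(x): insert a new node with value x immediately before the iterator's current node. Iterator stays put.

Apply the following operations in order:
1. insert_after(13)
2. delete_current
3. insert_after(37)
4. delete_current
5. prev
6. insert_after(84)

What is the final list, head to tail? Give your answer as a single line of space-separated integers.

Answer: 37 84 9 5 4

Derivation:
After 1 (insert_after(13)): list=[6, 13, 9, 5, 4] cursor@6
After 2 (delete_current): list=[13, 9, 5, 4] cursor@13
After 3 (insert_after(37)): list=[13, 37, 9, 5, 4] cursor@13
After 4 (delete_current): list=[37, 9, 5, 4] cursor@37
After 5 (prev): list=[37, 9, 5, 4] cursor@37
After 6 (insert_after(84)): list=[37, 84, 9, 5, 4] cursor@37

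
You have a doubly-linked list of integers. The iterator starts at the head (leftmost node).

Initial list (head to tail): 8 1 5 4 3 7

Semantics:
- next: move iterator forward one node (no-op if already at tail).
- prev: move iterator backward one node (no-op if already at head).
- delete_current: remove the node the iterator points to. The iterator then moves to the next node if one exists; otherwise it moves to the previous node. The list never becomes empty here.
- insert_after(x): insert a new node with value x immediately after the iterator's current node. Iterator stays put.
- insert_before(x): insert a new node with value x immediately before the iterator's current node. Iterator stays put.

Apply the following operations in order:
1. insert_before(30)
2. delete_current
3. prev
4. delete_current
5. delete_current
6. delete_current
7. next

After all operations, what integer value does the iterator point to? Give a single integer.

After 1 (insert_before(30)): list=[30, 8, 1, 5, 4, 3, 7] cursor@8
After 2 (delete_current): list=[30, 1, 5, 4, 3, 7] cursor@1
After 3 (prev): list=[30, 1, 5, 4, 3, 7] cursor@30
After 4 (delete_current): list=[1, 5, 4, 3, 7] cursor@1
After 5 (delete_current): list=[5, 4, 3, 7] cursor@5
After 6 (delete_current): list=[4, 3, 7] cursor@4
After 7 (next): list=[4, 3, 7] cursor@3

Answer: 3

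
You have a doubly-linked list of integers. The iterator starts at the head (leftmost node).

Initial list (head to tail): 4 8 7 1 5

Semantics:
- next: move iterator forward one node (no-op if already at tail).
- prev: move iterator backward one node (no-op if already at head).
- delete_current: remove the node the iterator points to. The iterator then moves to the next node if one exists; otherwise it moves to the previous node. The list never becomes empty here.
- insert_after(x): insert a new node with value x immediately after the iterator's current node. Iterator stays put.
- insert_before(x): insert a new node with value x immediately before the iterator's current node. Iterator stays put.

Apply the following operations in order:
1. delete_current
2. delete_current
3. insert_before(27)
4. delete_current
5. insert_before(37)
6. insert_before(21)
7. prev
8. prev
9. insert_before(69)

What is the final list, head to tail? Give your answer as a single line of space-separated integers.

Answer: 27 69 37 21 1 5

Derivation:
After 1 (delete_current): list=[8, 7, 1, 5] cursor@8
After 2 (delete_current): list=[7, 1, 5] cursor@7
After 3 (insert_before(27)): list=[27, 7, 1, 5] cursor@7
After 4 (delete_current): list=[27, 1, 5] cursor@1
After 5 (insert_before(37)): list=[27, 37, 1, 5] cursor@1
After 6 (insert_before(21)): list=[27, 37, 21, 1, 5] cursor@1
After 7 (prev): list=[27, 37, 21, 1, 5] cursor@21
After 8 (prev): list=[27, 37, 21, 1, 5] cursor@37
After 9 (insert_before(69)): list=[27, 69, 37, 21, 1, 5] cursor@37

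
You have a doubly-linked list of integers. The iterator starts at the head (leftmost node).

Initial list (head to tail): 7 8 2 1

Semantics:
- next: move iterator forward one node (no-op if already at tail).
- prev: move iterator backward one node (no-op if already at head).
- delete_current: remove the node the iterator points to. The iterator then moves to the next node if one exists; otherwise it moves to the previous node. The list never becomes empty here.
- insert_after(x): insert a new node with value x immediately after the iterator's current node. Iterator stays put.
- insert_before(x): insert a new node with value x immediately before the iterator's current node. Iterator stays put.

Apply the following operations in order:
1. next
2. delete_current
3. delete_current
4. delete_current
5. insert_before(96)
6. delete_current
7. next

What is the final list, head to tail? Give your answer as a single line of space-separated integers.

Answer: 96

Derivation:
After 1 (next): list=[7, 8, 2, 1] cursor@8
After 2 (delete_current): list=[7, 2, 1] cursor@2
After 3 (delete_current): list=[7, 1] cursor@1
After 4 (delete_current): list=[7] cursor@7
After 5 (insert_before(96)): list=[96, 7] cursor@7
After 6 (delete_current): list=[96] cursor@96
After 7 (next): list=[96] cursor@96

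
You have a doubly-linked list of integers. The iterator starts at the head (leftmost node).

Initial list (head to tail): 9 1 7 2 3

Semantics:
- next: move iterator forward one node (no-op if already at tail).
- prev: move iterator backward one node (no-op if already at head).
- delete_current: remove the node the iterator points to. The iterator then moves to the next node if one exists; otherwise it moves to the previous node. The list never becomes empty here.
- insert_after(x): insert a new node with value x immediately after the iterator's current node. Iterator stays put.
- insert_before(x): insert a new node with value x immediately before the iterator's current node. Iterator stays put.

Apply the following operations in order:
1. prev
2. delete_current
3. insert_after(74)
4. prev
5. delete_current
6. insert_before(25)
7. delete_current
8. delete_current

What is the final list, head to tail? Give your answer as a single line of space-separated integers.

After 1 (prev): list=[9, 1, 7, 2, 3] cursor@9
After 2 (delete_current): list=[1, 7, 2, 3] cursor@1
After 3 (insert_after(74)): list=[1, 74, 7, 2, 3] cursor@1
After 4 (prev): list=[1, 74, 7, 2, 3] cursor@1
After 5 (delete_current): list=[74, 7, 2, 3] cursor@74
After 6 (insert_before(25)): list=[25, 74, 7, 2, 3] cursor@74
After 7 (delete_current): list=[25, 7, 2, 3] cursor@7
After 8 (delete_current): list=[25, 2, 3] cursor@2

Answer: 25 2 3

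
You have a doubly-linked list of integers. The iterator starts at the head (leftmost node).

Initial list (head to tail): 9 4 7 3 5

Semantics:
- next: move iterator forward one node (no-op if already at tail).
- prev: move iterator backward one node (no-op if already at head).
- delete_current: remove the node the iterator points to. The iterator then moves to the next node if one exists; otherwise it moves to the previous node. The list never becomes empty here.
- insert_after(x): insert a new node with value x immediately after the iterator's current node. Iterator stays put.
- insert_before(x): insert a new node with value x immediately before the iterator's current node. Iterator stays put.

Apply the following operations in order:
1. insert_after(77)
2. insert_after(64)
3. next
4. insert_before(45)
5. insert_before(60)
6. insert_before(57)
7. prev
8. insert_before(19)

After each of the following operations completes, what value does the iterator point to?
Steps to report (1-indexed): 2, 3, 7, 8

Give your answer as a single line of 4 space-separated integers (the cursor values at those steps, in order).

Answer: 9 64 57 57

Derivation:
After 1 (insert_after(77)): list=[9, 77, 4, 7, 3, 5] cursor@9
After 2 (insert_after(64)): list=[9, 64, 77, 4, 7, 3, 5] cursor@9
After 3 (next): list=[9, 64, 77, 4, 7, 3, 5] cursor@64
After 4 (insert_before(45)): list=[9, 45, 64, 77, 4, 7, 3, 5] cursor@64
After 5 (insert_before(60)): list=[9, 45, 60, 64, 77, 4, 7, 3, 5] cursor@64
After 6 (insert_before(57)): list=[9, 45, 60, 57, 64, 77, 4, 7, 3, 5] cursor@64
After 7 (prev): list=[9, 45, 60, 57, 64, 77, 4, 7, 3, 5] cursor@57
After 8 (insert_before(19)): list=[9, 45, 60, 19, 57, 64, 77, 4, 7, 3, 5] cursor@57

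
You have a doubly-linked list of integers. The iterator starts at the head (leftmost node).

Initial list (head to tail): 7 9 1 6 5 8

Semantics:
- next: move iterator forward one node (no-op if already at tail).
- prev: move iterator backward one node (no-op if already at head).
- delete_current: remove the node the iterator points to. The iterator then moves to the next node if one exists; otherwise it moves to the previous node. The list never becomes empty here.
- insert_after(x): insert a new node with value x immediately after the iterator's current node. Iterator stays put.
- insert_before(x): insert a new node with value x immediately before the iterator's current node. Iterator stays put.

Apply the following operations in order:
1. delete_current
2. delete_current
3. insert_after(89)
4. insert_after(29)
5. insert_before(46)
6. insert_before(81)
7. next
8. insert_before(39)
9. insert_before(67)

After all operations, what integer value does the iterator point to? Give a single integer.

After 1 (delete_current): list=[9, 1, 6, 5, 8] cursor@9
After 2 (delete_current): list=[1, 6, 5, 8] cursor@1
After 3 (insert_after(89)): list=[1, 89, 6, 5, 8] cursor@1
After 4 (insert_after(29)): list=[1, 29, 89, 6, 5, 8] cursor@1
After 5 (insert_before(46)): list=[46, 1, 29, 89, 6, 5, 8] cursor@1
After 6 (insert_before(81)): list=[46, 81, 1, 29, 89, 6, 5, 8] cursor@1
After 7 (next): list=[46, 81, 1, 29, 89, 6, 5, 8] cursor@29
After 8 (insert_before(39)): list=[46, 81, 1, 39, 29, 89, 6, 5, 8] cursor@29
After 9 (insert_before(67)): list=[46, 81, 1, 39, 67, 29, 89, 6, 5, 8] cursor@29

Answer: 29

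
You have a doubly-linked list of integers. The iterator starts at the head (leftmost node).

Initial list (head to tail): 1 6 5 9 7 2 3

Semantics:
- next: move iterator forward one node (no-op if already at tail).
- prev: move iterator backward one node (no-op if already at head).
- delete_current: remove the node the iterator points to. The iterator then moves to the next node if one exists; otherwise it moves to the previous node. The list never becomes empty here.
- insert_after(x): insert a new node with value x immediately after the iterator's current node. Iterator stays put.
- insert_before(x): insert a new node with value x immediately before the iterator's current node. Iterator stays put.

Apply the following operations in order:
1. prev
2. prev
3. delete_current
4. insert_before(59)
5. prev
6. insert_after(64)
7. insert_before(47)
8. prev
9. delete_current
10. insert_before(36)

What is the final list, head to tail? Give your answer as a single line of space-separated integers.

Answer: 36 59 64 6 5 9 7 2 3

Derivation:
After 1 (prev): list=[1, 6, 5, 9, 7, 2, 3] cursor@1
After 2 (prev): list=[1, 6, 5, 9, 7, 2, 3] cursor@1
After 3 (delete_current): list=[6, 5, 9, 7, 2, 3] cursor@6
After 4 (insert_before(59)): list=[59, 6, 5, 9, 7, 2, 3] cursor@6
After 5 (prev): list=[59, 6, 5, 9, 7, 2, 3] cursor@59
After 6 (insert_after(64)): list=[59, 64, 6, 5, 9, 7, 2, 3] cursor@59
After 7 (insert_before(47)): list=[47, 59, 64, 6, 5, 9, 7, 2, 3] cursor@59
After 8 (prev): list=[47, 59, 64, 6, 5, 9, 7, 2, 3] cursor@47
After 9 (delete_current): list=[59, 64, 6, 5, 9, 7, 2, 3] cursor@59
After 10 (insert_before(36)): list=[36, 59, 64, 6, 5, 9, 7, 2, 3] cursor@59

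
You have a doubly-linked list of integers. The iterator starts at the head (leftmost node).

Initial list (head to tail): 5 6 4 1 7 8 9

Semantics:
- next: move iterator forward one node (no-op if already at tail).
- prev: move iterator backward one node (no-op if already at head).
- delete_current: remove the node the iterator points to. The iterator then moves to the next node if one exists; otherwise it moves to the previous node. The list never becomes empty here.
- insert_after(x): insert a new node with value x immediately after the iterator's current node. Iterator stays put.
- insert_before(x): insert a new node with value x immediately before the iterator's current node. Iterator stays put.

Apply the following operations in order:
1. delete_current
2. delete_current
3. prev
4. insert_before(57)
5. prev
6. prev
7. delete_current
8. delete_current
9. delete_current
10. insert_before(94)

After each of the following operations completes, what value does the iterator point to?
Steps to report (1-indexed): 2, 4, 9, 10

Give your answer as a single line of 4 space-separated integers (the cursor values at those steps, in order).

Answer: 4 4 7 7

Derivation:
After 1 (delete_current): list=[6, 4, 1, 7, 8, 9] cursor@6
After 2 (delete_current): list=[4, 1, 7, 8, 9] cursor@4
After 3 (prev): list=[4, 1, 7, 8, 9] cursor@4
After 4 (insert_before(57)): list=[57, 4, 1, 7, 8, 9] cursor@4
After 5 (prev): list=[57, 4, 1, 7, 8, 9] cursor@57
After 6 (prev): list=[57, 4, 1, 7, 8, 9] cursor@57
After 7 (delete_current): list=[4, 1, 7, 8, 9] cursor@4
After 8 (delete_current): list=[1, 7, 8, 9] cursor@1
After 9 (delete_current): list=[7, 8, 9] cursor@7
After 10 (insert_before(94)): list=[94, 7, 8, 9] cursor@7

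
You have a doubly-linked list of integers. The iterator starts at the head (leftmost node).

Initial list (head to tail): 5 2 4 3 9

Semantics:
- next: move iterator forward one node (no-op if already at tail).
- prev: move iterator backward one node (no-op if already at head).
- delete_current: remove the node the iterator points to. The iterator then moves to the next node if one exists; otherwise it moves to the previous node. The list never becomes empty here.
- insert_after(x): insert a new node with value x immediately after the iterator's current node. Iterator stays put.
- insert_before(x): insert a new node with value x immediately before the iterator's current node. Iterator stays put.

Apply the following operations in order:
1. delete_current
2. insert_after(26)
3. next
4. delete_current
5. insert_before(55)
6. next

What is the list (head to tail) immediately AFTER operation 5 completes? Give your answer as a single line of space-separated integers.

Answer: 2 55 4 3 9

Derivation:
After 1 (delete_current): list=[2, 4, 3, 9] cursor@2
After 2 (insert_after(26)): list=[2, 26, 4, 3, 9] cursor@2
After 3 (next): list=[2, 26, 4, 3, 9] cursor@26
After 4 (delete_current): list=[2, 4, 3, 9] cursor@4
After 5 (insert_before(55)): list=[2, 55, 4, 3, 9] cursor@4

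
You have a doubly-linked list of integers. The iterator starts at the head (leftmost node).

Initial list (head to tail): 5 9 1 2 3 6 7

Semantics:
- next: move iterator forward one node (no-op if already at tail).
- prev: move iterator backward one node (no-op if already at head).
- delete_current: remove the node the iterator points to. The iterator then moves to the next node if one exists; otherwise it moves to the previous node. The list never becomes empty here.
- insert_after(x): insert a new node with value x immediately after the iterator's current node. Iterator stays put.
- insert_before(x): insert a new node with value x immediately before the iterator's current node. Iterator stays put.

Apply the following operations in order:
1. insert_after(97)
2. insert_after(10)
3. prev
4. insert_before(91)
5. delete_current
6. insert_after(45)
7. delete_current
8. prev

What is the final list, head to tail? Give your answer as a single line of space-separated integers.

After 1 (insert_after(97)): list=[5, 97, 9, 1, 2, 3, 6, 7] cursor@5
After 2 (insert_after(10)): list=[5, 10, 97, 9, 1, 2, 3, 6, 7] cursor@5
After 3 (prev): list=[5, 10, 97, 9, 1, 2, 3, 6, 7] cursor@5
After 4 (insert_before(91)): list=[91, 5, 10, 97, 9, 1, 2, 3, 6, 7] cursor@5
After 5 (delete_current): list=[91, 10, 97, 9, 1, 2, 3, 6, 7] cursor@10
After 6 (insert_after(45)): list=[91, 10, 45, 97, 9, 1, 2, 3, 6, 7] cursor@10
After 7 (delete_current): list=[91, 45, 97, 9, 1, 2, 3, 6, 7] cursor@45
After 8 (prev): list=[91, 45, 97, 9, 1, 2, 3, 6, 7] cursor@91

Answer: 91 45 97 9 1 2 3 6 7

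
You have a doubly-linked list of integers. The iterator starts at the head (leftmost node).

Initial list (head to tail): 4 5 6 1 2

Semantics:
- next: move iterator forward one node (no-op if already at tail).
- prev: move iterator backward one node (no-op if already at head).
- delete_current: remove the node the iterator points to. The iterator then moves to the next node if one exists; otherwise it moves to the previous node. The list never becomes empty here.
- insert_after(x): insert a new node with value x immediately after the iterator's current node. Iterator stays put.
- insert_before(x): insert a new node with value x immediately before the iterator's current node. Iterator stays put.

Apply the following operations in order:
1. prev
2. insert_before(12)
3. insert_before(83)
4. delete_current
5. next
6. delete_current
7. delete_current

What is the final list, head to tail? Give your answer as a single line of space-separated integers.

After 1 (prev): list=[4, 5, 6, 1, 2] cursor@4
After 2 (insert_before(12)): list=[12, 4, 5, 6, 1, 2] cursor@4
After 3 (insert_before(83)): list=[12, 83, 4, 5, 6, 1, 2] cursor@4
After 4 (delete_current): list=[12, 83, 5, 6, 1, 2] cursor@5
After 5 (next): list=[12, 83, 5, 6, 1, 2] cursor@6
After 6 (delete_current): list=[12, 83, 5, 1, 2] cursor@1
After 7 (delete_current): list=[12, 83, 5, 2] cursor@2

Answer: 12 83 5 2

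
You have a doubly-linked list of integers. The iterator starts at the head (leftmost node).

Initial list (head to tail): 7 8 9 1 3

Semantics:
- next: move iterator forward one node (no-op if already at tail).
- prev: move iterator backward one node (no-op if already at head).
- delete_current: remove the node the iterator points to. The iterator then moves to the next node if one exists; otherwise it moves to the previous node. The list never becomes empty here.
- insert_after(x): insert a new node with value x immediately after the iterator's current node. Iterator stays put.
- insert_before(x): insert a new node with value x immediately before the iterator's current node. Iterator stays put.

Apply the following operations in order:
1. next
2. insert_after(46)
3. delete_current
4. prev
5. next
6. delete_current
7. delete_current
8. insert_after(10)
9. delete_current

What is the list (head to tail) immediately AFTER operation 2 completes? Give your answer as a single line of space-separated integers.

Answer: 7 8 46 9 1 3

Derivation:
After 1 (next): list=[7, 8, 9, 1, 3] cursor@8
After 2 (insert_after(46)): list=[7, 8, 46, 9, 1, 3] cursor@8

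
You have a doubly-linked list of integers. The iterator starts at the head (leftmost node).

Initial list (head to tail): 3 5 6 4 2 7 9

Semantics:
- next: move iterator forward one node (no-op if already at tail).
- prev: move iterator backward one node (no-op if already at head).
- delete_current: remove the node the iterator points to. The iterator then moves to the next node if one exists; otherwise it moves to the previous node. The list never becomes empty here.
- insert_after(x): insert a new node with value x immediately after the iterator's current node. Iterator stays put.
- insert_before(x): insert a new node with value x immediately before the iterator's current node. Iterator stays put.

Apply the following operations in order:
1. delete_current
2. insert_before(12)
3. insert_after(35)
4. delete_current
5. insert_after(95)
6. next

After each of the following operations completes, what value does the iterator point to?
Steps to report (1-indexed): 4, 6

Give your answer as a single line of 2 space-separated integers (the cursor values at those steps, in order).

After 1 (delete_current): list=[5, 6, 4, 2, 7, 9] cursor@5
After 2 (insert_before(12)): list=[12, 5, 6, 4, 2, 7, 9] cursor@5
After 3 (insert_after(35)): list=[12, 5, 35, 6, 4, 2, 7, 9] cursor@5
After 4 (delete_current): list=[12, 35, 6, 4, 2, 7, 9] cursor@35
After 5 (insert_after(95)): list=[12, 35, 95, 6, 4, 2, 7, 9] cursor@35
After 6 (next): list=[12, 35, 95, 6, 4, 2, 7, 9] cursor@95

Answer: 35 95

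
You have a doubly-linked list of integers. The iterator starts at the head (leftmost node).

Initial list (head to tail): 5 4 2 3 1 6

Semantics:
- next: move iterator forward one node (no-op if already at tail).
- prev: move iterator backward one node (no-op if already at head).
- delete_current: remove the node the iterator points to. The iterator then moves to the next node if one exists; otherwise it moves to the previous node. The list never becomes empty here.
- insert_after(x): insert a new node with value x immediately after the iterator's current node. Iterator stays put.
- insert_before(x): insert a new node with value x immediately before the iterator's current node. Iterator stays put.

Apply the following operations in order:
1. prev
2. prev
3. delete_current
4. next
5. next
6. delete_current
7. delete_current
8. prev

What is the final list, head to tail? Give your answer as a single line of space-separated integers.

After 1 (prev): list=[5, 4, 2, 3, 1, 6] cursor@5
After 2 (prev): list=[5, 4, 2, 3, 1, 6] cursor@5
After 3 (delete_current): list=[4, 2, 3, 1, 6] cursor@4
After 4 (next): list=[4, 2, 3, 1, 6] cursor@2
After 5 (next): list=[4, 2, 3, 1, 6] cursor@3
After 6 (delete_current): list=[4, 2, 1, 6] cursor@1
After 7 (delete_current): list=[4, 2, 6] cursor@6
After 8 (prev): list=[4, 2, 6] cursor@2

Answer: 4 2 6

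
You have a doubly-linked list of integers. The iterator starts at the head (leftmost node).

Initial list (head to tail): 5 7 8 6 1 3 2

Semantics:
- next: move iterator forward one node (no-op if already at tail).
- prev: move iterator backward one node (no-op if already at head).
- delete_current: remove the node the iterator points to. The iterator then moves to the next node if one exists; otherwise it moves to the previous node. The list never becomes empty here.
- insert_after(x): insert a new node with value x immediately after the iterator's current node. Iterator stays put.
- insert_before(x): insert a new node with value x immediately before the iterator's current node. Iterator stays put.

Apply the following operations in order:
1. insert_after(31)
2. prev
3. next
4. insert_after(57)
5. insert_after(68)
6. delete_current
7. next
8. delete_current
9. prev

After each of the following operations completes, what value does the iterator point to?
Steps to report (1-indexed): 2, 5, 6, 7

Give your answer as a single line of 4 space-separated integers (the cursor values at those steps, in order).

Answer: 5 31 68 57

Derivation:
After 1 (insert_after(31)): list=[5, 31, 7, 8, 6, 1, 3, 2] cursor@5
After 2 (prev): list=[5, 31, 7, 8, 6, 1, 3, 2] cursor@5
After 3 (next): list=[5, 31, 7, 8, 6, 1, 3, 2] cursor@31
After 4 (insert_after(57)): list=[5, 31, 57, 7, 8, 6, 1, 3, 2] cursor@31
After 5 (insert_after(68)): list=[5, 31, 68, 57, 7, 8, 6, 1, 3, 2] cursor@31
After 6 (delete_current): list=[5, 68, 57, 7, 8, 6, 1, 3, 2] cursor@68
After 7 (next): list=[5, 68, 57, 7, 8, 6, 1, 3, 2] cursor@57
After 8 (delete_current): list=[5, 68, 7, 8, 6, 1, 3, 2] cursor@7
After 9 (prev): list=[5, 68, 7, 8, 6, 1, 3, 2] cursor@68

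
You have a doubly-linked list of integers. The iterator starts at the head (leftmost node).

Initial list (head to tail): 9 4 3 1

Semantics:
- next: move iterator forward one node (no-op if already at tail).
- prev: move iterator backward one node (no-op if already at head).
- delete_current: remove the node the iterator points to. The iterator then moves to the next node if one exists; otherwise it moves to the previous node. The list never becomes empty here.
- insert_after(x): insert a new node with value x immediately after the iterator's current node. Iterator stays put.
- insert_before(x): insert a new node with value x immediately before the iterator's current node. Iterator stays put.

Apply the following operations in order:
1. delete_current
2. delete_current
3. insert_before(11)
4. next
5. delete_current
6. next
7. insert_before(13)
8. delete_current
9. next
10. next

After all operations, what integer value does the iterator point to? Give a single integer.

After 1 (delete_current): list=[4, 3, 1] cursor@4
After 2 (delete_current): list=[3, 1] cursor@3
After 3 (insert_before(11)): list=[11, 3, 1] cursor@3
After 4 (next): list=[11, 3, 1] cursor@1
After 5 (delete_current): list=[11, 3] cursor@3
After 6 (next): list=[11, 3] cursor@3
After 7 (insert_before(13)): list=[11, 13, 3] cursor@3
After 8 (delete_current): list=[11, 13] cursor@13
After 9 (next): list=[11, 13] cursor@13
After 10 (next): list=[11, 13] cursor@13

Answer: 13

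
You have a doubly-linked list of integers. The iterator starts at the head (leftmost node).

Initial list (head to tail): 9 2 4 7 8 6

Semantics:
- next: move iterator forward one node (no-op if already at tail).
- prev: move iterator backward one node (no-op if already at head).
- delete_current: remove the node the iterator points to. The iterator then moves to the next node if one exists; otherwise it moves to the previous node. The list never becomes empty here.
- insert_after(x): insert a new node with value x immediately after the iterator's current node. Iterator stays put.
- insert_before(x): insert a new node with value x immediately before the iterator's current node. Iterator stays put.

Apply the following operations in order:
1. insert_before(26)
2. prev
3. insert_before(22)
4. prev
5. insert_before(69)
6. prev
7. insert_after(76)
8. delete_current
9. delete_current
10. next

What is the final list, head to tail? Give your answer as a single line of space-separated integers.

After 1 (insert_before(26)): list=[26, 9, 2, 4, 7, 8, 6] cursor@9
After 2 (prev): list=[26, 9, 2, 4, 7, 8, 6] cursor@26
After 3 (insert_before(22)): list=[22, 26, 9, 2, 4, 7, 8, 6] cursor@26
After 4 (prev): list=[22, 26, 9, 2, 4, 7, 8, 6] cursor@22
After 5 (insert_before(69)): list=[69, 22, 26, 9, 2, 4, 7, 8, 6] cursor@22
After 6 (prev): list=[69, 22, 26, 9, 2, 4, 7, 8, 6] cursor@69
After 7 (insert_after(76)): list=[69, 76, 22, 26, 9, 2, 4, 7, 8, 6] cursor@69
After 8 (delete_current): list=[76, 22, 26, 9, 2, 4, 7, 8, 6] cursor@76
After 9 (delete_current): list=[22, 26, 9, 2, 4, 7, 8, 6] cursor@22
After 10 (next): list=[22, 26, 9, 2, 4, 7, 8, 6] cursor@26

Answer: 22 26 9 2 4 7 8 6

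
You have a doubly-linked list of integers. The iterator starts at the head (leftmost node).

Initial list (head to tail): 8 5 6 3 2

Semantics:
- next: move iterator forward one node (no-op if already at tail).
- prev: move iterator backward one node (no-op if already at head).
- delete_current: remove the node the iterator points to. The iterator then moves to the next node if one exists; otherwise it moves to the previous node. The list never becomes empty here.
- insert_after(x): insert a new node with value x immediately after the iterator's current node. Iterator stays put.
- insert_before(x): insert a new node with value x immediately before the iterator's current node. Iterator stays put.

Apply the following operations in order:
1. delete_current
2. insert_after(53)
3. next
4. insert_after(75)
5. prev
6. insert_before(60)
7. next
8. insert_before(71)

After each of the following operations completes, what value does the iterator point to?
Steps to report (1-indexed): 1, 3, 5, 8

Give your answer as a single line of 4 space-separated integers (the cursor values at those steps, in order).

Answer: 5 53 5 53

Derivation:
After 1 (delete_current): list=[5, 6, 3, 2] cursor@5
After 2 (insert_after(53)): list=[5, 53, 6, 3, 2] cursor@5
After 3 (next): list=[5, 53, 6, 3, 2] cursor@53
After 4 (insert_after(75)): list=[5, 53, 75, 6, 3, 2] cursor@53
After 5 (prev): list=[5, 53, 75, 6, 3, 2] cursor@5
After 6 (insert_before(60)): list=[60, 5, 53, 75, 6, 3, 2] cursor@5
After 7 (next): list=[60, 5, 53, 75, 6, 3, 2] cursor@53
After 8 (insert_before(71)): list=[60, 5, 71, 53, 75, 6, 3, 2] cursor@53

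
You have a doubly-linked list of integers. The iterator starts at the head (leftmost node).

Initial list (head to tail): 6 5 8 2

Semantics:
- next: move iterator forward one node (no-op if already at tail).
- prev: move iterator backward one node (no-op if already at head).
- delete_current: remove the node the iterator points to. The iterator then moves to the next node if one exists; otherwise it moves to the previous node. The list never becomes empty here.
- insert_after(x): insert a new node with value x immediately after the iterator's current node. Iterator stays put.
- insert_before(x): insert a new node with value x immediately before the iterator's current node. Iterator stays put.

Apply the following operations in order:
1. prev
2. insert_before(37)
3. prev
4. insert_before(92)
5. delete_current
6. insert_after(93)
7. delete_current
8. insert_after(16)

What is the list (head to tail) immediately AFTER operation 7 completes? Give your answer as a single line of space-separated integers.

Answer: 92 93 5 8 2

Derivation:
After 1 (prev): list=[6, 5, 8, 2] cursor@6
After 2 (insert_before(37)): list=[37, 6, 5, 8, 2] cursor@6
After 3 (prev): list=[37, 6, 5, 8, 2] cursor@37
After 4 (insert_before(92)): list=[92, 37, 6, 5, 8, 2] cursor@37
After 5 (delete_current): list=[92, 6, 5, 8, 2] cursor@6
After 6 (insert_after(93)): list=[92, 6, 93, 5, 8, 2] cursor@6
After 7 (delete_current): list=[92, 93, 5, 8, 2] cursor@93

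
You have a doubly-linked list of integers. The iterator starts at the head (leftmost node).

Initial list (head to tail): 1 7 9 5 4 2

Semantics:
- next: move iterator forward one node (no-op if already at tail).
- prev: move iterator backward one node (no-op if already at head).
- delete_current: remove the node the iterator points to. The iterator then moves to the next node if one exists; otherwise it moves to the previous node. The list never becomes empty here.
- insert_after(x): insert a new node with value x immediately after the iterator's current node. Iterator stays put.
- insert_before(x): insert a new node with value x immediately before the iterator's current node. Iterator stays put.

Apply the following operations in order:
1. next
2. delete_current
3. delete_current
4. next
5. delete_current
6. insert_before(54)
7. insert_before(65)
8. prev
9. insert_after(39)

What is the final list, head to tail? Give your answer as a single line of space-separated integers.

Answer: 1 5 54 65 39 2

Derivation:
After 1 (next): list=[1, 7, 9, 5, 4, 2] cursor@7
After 2 (delete_current): list=[1, 9, 5, 4, 2] cursor@9
After 3 (delete_current): list=[1, 5, 4, 2] cursor@5
After 4 (next): list=[1, 5, 4, 2] cursor@4
After 5 (delete_current): list=[1, 5, 2] cursor@2
After 6 (insert_before(54)): list=[1, 5, 54, 2] cursor@2
After 7 (insert_before(65)): list=[1, 5, 54, 65, 2] cursor@2
After 8 (prev): list=[1, 5, 54, 65, 2] cursor@65
After 9 (insert_after(39)): list=[1, 5, 54, 65, 39, 2] cursor@65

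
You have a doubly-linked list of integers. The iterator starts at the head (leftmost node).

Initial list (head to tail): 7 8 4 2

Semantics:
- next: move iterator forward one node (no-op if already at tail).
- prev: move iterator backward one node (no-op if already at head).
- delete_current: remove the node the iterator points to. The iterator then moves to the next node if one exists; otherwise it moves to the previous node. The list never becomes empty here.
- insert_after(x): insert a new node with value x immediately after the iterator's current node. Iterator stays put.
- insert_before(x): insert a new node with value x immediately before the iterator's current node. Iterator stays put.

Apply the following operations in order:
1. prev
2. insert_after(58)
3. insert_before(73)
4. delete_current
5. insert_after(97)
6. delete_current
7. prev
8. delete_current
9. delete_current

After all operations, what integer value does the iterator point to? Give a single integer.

Answer: 8

Derivation:
After 1 (prev): list=[7, 8, 4, 2] cursor@7
After 2 (insert_after(58)): list=[7, 58, 8, 4, 2] cursor@7
After 3 (insert_before(73)): list=[73, 7, 58, 8, 4, 2] cursor@7
After 4 (delete_current): list=[73, 58, 8, 4, 2] cursor@58
After 5 (insert_after(97)): list=[73, 58, 97, 8, 4, 2] cursor@58
After 6 (delete_current): list=[73, 97, 8, 4, 2] cursor@97
After 7 (prev): list=[73, 97, 8, 4, 2] cursor@73
After 8 (delete_current): list=[97, 8, 4, 2] cursor@97
After 9 (delete_current): list=[8, 4, 2] cursor@8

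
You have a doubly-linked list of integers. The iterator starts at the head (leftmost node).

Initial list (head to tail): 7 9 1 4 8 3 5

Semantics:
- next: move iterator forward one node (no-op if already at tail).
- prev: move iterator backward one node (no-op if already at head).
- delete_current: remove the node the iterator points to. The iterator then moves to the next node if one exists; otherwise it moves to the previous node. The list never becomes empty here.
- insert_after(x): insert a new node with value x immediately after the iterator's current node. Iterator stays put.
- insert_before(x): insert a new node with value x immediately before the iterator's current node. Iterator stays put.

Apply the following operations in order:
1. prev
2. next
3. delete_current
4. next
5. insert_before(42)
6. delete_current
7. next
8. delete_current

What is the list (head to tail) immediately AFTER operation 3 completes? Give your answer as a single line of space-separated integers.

After 1 (prev): list=[7, 9, 1, 4, 8, 3, 5] cursor@7
After 2 (next): list=[7, 9, 1, 4, 8, 3, 5] cursor@9
After 3 (delete_current): list=[7, 1, 4, 8, 3, 5] cursor@1

Answer: 7 1 4 8 3 5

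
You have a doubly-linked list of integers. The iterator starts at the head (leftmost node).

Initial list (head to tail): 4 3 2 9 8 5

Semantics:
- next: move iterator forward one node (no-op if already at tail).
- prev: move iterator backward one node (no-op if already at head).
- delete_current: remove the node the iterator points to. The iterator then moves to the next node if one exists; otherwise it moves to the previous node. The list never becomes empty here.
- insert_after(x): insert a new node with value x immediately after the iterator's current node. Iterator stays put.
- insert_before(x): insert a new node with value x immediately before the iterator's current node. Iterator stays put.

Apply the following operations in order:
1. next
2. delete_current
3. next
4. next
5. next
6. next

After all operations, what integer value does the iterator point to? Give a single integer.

Answer: 5

Derivation:
After 1 (next): list=[4, 3, 2, 9, 8, 5] cursor@3
After 2 (delete_current): list=[4, 2, 9, 8, 5] cursor@2
After 3 (next): list=[4, 2, 9, 8, 5] cursor@9
After 4 (next): list=[4, 2, 9, 8, 5] cursor@8
After 5 (next): list=[4, 2, 9, 8, 5] cursor@5
After 6 (next): list=[4, 2, 9, 8, 5] cursor@5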